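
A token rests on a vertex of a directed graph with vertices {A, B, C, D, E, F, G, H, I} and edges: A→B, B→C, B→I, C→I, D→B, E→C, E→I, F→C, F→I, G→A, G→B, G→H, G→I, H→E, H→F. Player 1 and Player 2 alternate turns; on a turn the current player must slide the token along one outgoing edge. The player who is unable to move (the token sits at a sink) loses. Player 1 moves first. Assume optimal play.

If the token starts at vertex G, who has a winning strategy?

Player 1 wins.

Work bottom-up. With no move the player to move loses. Otherwise the position is W if at least one move leads to an L position for the opponent, and L if every move leads to a W.
Every edge goes from a vertex to one that appears earlier in the order I, C, B, E, A, F, D, H, G, so processing vertices in that order labels each vertex after all of its successors.
I: no outgoing edge → L
C: →I(L), so W
B: →I(L), so W
E: →I(L), so W
A: →B(W) only, which is W, so L
F: →I(L), so W
D: →B(W) only, which is W, so L
H: →F(W), E(W) — all W, so L
G: →H(L), so W
The starting position G is W: Player 1 should move to H, handing over an L position.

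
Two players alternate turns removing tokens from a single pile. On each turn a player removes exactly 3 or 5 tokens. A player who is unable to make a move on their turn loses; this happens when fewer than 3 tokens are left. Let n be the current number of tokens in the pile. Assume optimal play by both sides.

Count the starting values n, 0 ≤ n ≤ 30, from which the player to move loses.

Label each position W (a win for the player to move) or L (a loss). A position with no legal move is L; any other position is W exactly when some move reaches an L, and L when every move reaches a W.
n=0: no move → L
n=1: no move → L
n=2: no move → L
n=3: W (go to 0, an L position)
n=4: W (go to 1, an L position)
n=5: W (go to 2, an L position)
n=6: W (go to 1, an L position)
n=7: W (go to 2, an L position)
n=8: L (options 5(W), 3(W) are all W)
n=9: L (options 6(W), 4(W) are all W)
n=10: L (options 7(W), 5(W) are all W)
n=11: W (go to 8, an L position)
n=12: W (go to 9, an L position)
n=13: W (go to 10, an L position)
n=14: W (go to 9, an L position)
n=15: W (go to 10, an L position)
n=16: L (options 13(W), 11(W) are all W)
n=17: L (options 14(W), 12(W) are all W)
n=18: L (options 15(W), 13(W) are all W)
n=19: W (go to 16, an L position)
n=20: W (go to 17, an L position)
n=21: W (go to 18, an L position)
n=22: W (go to 17, an L position)
n=23: W (go to 18, an L position)
n=24: L (options 21(W), 19(W) are all W)
n=25: L (options 22(W), 20(W) are all W)
n=26: L (options 23(W), 21(W) are all W)
n=27: W (go to 24, an L position)
n=28: W (go to 25, an L position)
n=29: W (go to 26, an L position)
n=30: W (go to 25, an L position)
L entries with 0 ≤ n ≤ 30: n = 0, 1, 2, 8, 9, 10, 16, 17, 18, 24, 25, 26; that makes 12.

12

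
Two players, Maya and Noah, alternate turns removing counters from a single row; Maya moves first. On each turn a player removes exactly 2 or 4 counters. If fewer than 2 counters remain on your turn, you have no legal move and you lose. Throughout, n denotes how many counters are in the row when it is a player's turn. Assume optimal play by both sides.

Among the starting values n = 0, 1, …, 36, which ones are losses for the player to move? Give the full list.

Label each position W (a win for the player to move) or L (a loss). A position with no legal move is L; any other position is W exactly when some move reaches an L, and L when every move reaches a W.
n=0: no move → L
n=1: no move → L
n=2: W (go to 0, an L position)
n=3: W (go to 1, an L position)
n=4: W (go to 0, an L position)
n=5: W (go to 1, an L position)
n=6: L (options 4(W), 2(W) are all W)
n=7: L (options 5(W), 3(W) are all W)
n=8: W (go to 6, an L position)
n=9: W (go to 7, an L position)
n=10: W (go to 6, an L position)
n=11: W (go to 7, an L position)
n=12: L (options 10(W), 8(W) are all W)
n=13: L (options 11(W), 9(W) are all W)
n=14: W (go to 12, an L position)
n=15: W (go to 13, an L position)
n=16: W (go to 12, an L position)
n=17: W (go to 13, an L position)
n=18: L (options 16(W), 14(W) are all W)
n=19: L (options 17(W), 15(W) are all W)
n=20: W (go to 18, an L position)
n=21: W (go to 19, an L position)
n=22: W (go to 18, an L position)
n=23: W (go to 19, an L position)
n=24: L (options 22(W), 20(W) are all W)
n=25: L (options 23(W), 21(W) are all W)
n=26: W (go to 24, an L position)
n=27: W (go to 25, an L position)
n=28: W (go to 24, an L position)
n=29: W (go to 25, an L position)
n=30: L (options 28(W), 26(W) are all W)
n=31: L (options 29(W), 27(W) are all W)
n=32: W (go to 30, an L position)
n=33: W (go to 31, an L position)
n=34: W (go to 30, an L position)
n=35: W (go to 31, an L position)
n=36: L (options 34(W), 32(W) are all W)
The losing starting values of n are exactly the entries labelled L in this table (13 of them).

0, 1, 6, 7, 12, 13, 18, 19, 24, 25, 30, 31, 36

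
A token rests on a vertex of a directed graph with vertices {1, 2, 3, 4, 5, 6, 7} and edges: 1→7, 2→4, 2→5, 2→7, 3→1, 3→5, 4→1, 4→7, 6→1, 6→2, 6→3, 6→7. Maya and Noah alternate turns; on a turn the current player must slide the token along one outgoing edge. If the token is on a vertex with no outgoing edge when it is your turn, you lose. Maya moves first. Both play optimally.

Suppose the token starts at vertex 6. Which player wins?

Maya wins.

Work bottom-up. With no move the player to move loses. Otherwise the position is W if at least one move leads to an L position for the opponent, and L if every move leads to a W.
Every edge goes from a vertex to one that appears earlier in the order 5, 7, 1, 4, 2, 3, 6, so processing vertices in that order labels each vertex after all of its successors.
5: no outgoing edge → L
7: no outgoing edge → L
1: reaches L-position 7 → W
4: reaches L-position 7 → W
2: reaches L-position 7 → W
3: reaches L-position 5 → W
6: reaches L-position 7 → W
The starting position 6 is W: Maya should move to 7, handing over an L position.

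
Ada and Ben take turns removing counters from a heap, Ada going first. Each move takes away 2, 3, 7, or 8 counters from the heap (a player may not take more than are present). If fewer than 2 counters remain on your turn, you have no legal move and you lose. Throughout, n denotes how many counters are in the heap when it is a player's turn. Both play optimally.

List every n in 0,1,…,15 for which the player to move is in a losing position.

0, 1, 5, 6, 10, 11, 15

Work bottom-up. With no move the player to move loses. Otherwise the position is W if at least one move leads to an L position for the opponent, and L if every move leads to a W.
n=0: no move → L
n=1: no move → L
n=2: reaches L-position 0 → W
n=3: reaches L-position 1 → W
n=4: reaches L-position 1 → W
n=5: only reaches 3(W), 2(W), all W → L
n=6: only reaches 4(W), 3(W), all W → L
n=7: reaches L-position 5 → W
n=8: reaches L-position 6 → W
n=9: reaches L-position 6 → W
n=10: only reaches 8(W), 7(W), 3(W), 2(W), all W → L
n=11: only reaches 9(W), 8(W), 4(W), 3(W), all W → L
n=12: reaches L-position 10 → W
n=13: reaches L-position 11 → W
n=14: reaches L-position 11 → W
n=15: only reaches 13(W), 12(W), 8(W), 7(W), all W → L
Reading off the rows marked L gives the requested list; there are 7 such values of n.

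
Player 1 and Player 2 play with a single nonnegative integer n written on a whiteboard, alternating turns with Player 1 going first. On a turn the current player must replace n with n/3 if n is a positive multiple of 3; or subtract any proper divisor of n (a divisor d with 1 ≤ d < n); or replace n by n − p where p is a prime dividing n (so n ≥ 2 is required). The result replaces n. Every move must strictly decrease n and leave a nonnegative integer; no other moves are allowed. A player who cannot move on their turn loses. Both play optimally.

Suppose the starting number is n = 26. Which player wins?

Player 2 wins.

Label each position W (a win for the player to move) or L (a loss). A position with no legal move is L; any other position is W exactly when some move reaches an L, and L when every move reaches a W.
n=0: no move → L
n=1: no move → L
n=2: W (go to 0, an L position)
n=3: W (go to 0, an L position)
n=4: L (options 2(W), 3(W) are all W)
n=5: W (go to 0, an L position)
n=6: W (go to 4, an L position)
n=7: W (go to 0, an L position)
n=8: W (go to 4, an L position)
n=9: L (options 3(W), 6(W), 8(W) are all W)
n=10: W (go to 9, an L position)
n=11: W (go to 0, an L position)
n=12: W (go to 4, an L position)
n=13: W (go to 0, an L position)
n=14: L (options 7(W), 12(W), 13(W) are all W)
n=15: W (go to 14, an L position)
n=16: W (go to 14, an L position)
n=17: W (go to 0, an L position)
n=18: W (go to 9, an L position)
n=19: W (go to 0, an L position)
n=20: L (options 10(W), 15(W), 16(W), 18(W), 19(W) are all W)
n=21: W (go to 14, an L position)
n=22: W (go to 20, an L position)
n=23: W (go to 0, an L position)
n=24: W (go to 20, an L position)
n=25: W (go to 20, an L position)
n=26: L (options 13(W), 24(W), 25(W) are all W)
The starting position 26 is L: whatever Player 1 does, the opponent receives a W position.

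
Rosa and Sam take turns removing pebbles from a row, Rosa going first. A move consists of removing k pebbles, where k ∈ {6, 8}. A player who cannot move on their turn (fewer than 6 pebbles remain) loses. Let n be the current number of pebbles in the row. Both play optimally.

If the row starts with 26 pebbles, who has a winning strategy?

Use the standard recursion: the mover loses at a terminal position; elsewhere, the mover wins exactly when some move hands the opponent an L position.
n=0: no move → L
n=1: no move → L
n=2: no move → L
n=3: no move → L
n=4: no move → L
n=5: no move → L
n=6: →0(L), so W
n=7: →1(L), so W
n=8: →2(L), so W
n=9: →3(L), so W
n=10: →4(L), so W
n=11: →5(L), so W
n=12: →4(L), so W
n=13: →5(L), so W
n=14: →8(W), 6(W) — all W, so L
n=15: →9(W), 7(W) — all W, so L
n=16: →10(W), 8(W) — all W, so L
n=17: →11(W), 9(W) — all W, so L
n=18: →12(W), 10(W) — all W, so L
n=19: →13(W), 11(W) — all W, so L
n=20: →14(L), so W
n=21: →15(L), so W
n=22: →16(L), so W
n=23: →17(L), so W
n=24: →18(L), so W
n=25: →19(L), so W
n=26: →18(L), so W
From 26 Rosa can remove 8, leaving 18, reaching an L position.

Rosa wins.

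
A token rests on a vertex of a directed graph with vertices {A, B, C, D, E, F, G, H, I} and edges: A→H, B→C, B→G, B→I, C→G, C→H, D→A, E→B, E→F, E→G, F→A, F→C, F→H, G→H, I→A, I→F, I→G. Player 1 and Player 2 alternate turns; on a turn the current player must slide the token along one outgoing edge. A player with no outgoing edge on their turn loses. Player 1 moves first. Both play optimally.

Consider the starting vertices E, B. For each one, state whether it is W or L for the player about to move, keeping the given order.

E: L, B: W

Work bottom-up. With no move the player to move loses. Otherwise the position is W if at least one move leads to an L position for the opponent, and L if every move leads to a W.
Every edge goes from a vertex to one that appears earlier in the order H, G, A, C, F, I, D, B, E, so processing vertices in that order labels each vertex after all of its successors.
H: no outgoing edge → L
G: reaches L-position H → W
A: reaches L-position H → W
C: reaches L-position H → W
F: reaches L-position H → W
I: only reaches F(W), A(W), G(W), all W → L
D: only reaches A(W), which is W → L
B: reaches L-position I → W
E: only reaches B(W), F(W), G(W), all W → L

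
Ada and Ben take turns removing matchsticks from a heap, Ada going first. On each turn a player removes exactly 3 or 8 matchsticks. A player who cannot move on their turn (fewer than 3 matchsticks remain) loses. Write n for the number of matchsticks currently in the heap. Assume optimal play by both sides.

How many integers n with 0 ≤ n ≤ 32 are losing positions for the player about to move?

15

Build the W/L table. Terminal = L. A non-terminal position is W if it has a move to some L; otherwise it is L.
n=0: no move → L
n=1: no move → L
n=2: no move → L
n=3: →0(L), so W
n=4: →1(L), so W
n=5: →2(L), so W
n=6: →3(W) only, which is W, so L
n=7: →4(W) only, which is W, so L
n=8: →0(L), so W
n=9: →6(L), so W
n=10: →7(L), so W
n=11: →8(W), 3(W) — all W, so L
n=12: →9(W), 4(W) — all W, so L
n=13: →10(W), 5(W) — all W, so L
n=14: →11(L), so W
n=15: →12(L), so W
n=16: →13(L), so W
n=17: →14(W), 9(W) — all W, so L
n=18: →15(W), 10(W) — all W, so L
n=19: →11(L), so W
n=20: →17(L), so W
n=21: →18(L), so W
n=22: →19(W), 14(W) — all W, so L
n=23: →20(W), 15(W) — all W, so L
n=24: →21(W), 16(W) — all W, so L
n=25: →22(L), so W
n=26: →23(L), so W
n=27: →24(L), so W
n=28: →25(W), 20(W) — all W, so L
n=29: →26(W), 21(W) — all W, so L
n=30: →22(L), so W
n=31: →28(L), so W
n=32: →29(L), so W
L entries with 0 ≤ n ≤ 32: n = 0, 1, 2, 6, 7, 11, 12, 13, 17, 18, 22, 23, 24, 28, 29; that makes 15.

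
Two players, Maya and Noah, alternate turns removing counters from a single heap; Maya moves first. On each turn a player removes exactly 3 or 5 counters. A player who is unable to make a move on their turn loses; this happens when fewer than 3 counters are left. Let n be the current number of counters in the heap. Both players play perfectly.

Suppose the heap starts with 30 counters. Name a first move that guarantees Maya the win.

Work bottom-up. With no move the player to move loses. Otherwise the position is W if at least one move leads to an L position for the opponent, and L if every move leads to a W.
n=0: no move → L
n=1: no move → L
n=2: no move → L
n=3: W (go to 0, an L position)
n=4: W (go to 1, an L position)
n=5: W (go to 2, an L position)
n=6: W (go to 1, an L position)
n=7: W (go to 2, an L position)
n=8: L (options 5(W), 3(W) are all W)
n=9: L (options 6(W), 4(W) are all W)
n=10: L (options 7(W), 5(W) are all W)
n=11: W (go to 8, an L position)
n=12: W (go to 9, an L position)
n=13: W (go to 10, an L position)
n=14: W (go to 9, an L position)
n=15: W (go to 10, an L position)
n=16: L (options 13(W), 11(W) are all W)
n=17: L (options 14(W), 12(W) are all W)
n=18: L (options 15(W), 13(W) are all W)
n=19: W (go to 16, an L position)
n=20: W (go to 17, an L position)
n=21: W (go to 18, an L position)
n=22: W (go to 17, an L position)
n=23: W (go to 18, an L position)
n=24: L (options 21(W), 19(W) are all W)
n=25: L (options 22(W), 20(W) are all W)
n=26: L (options 23(W), 21(W) are all W)
n=27: W (go to 24, an L position)
n=28: W (go to 25, an L position)
n=29: W (go to 26, an L position)
n=30: W (go to 25, an L position)
From 30, the L positions reachable in one move are: 25.

Remove 5, leaving 25.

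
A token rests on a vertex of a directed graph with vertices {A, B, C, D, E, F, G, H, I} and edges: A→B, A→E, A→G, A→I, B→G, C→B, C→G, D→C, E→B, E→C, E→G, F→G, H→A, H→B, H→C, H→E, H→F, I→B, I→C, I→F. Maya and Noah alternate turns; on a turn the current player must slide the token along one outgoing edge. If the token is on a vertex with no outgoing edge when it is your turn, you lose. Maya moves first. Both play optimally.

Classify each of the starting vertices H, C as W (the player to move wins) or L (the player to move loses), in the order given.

Work bottom-up. With no move the player to move loses. Otherwise the position is W if at least one move leads to an L position for the opponent, and L if every move leads to a W.
Every edge goes from a vertex to one that appears earlier in the order G, B, C, E, F, I, A, H, D, so processing vertices in that order labels each vertex after all of its successors.
G: no outgoing edge → L
B: can move to G, which is L ⇒ W
C: can move to G, which is L ⇒ W
E: can move to G, which is L ⇒ W
F: can move to G, which is L ⇒ W
I: moves to F(W), C(W), B(W); every one is W ⇒ L
A: can move to I, which is L ⇒ W
H: moves to A(W), F(W), E(W), C(W), B(W); every one is W ⇒ L
D: the only move is to C(W), a W ⇒ L

H: L, C: W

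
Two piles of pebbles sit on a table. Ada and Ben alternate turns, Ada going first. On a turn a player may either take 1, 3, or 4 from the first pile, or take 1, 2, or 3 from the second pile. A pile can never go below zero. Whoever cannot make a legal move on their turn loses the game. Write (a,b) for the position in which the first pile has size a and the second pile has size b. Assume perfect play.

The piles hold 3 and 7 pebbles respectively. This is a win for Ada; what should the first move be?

Move to (3,5).

Compute win/loss labels from the base case upward. A position with no move is L. Any other position is W if it can reach an L in one move, else L.
No move ever increases a pile, so every position that can arise here has a ≤ 3 and b ≤ 7; it is enough to label the cells with 0 ≤ a ≤ 3 and 0 ≤ b ≤ 7.
Every move lowers a or b (never raises either), so fill the grid row by row in increasing a, and left to right within a row: each cell's successors are then already labelled.
      b=0  b=1  b=2  b=3  b=4  b=5  b=6  b=7
a=0:    L    W    W    W    L    W    W    W
a=1:    W    L    W    W    W    L    W    W
a=2:    L    W    W    W    L    W    W    W
a=3:    W    L    W    W    W    L    W    W
Cells with no legal move (terminal, hence L): (0,0).
The remaining L cells, each justified by listing all of its moves:
(0,4): →(0,3)(W), (0,2)(W), (0,1)(W) — all W, so L
(1,1): →(0,1)(W), (1,0)(W) — all W, so L
(1,5): →(0,5)(W), (1,4)(W), (1,3)(W), (1,2)(W) — all W, so L
(2,0): →(1,0)(W) only, which is W, so L
(2,4): →(1,4)(W), (2,3)(W), (2,2)(W), (2,1)(W) — all W, so L
(3,1): →(2,1)(W), (0,1)(W), (3,0)(W) — all W, so L
(3,5): →(2,5)(W), (0,5)(W), (3,4)(W), (3,3)(W), (3,2)(W) — all W, so L
Every other cell has at least one move into one of the L cells above, so it is W.
From (3,7), the L positions reachable in one move are: (3,5).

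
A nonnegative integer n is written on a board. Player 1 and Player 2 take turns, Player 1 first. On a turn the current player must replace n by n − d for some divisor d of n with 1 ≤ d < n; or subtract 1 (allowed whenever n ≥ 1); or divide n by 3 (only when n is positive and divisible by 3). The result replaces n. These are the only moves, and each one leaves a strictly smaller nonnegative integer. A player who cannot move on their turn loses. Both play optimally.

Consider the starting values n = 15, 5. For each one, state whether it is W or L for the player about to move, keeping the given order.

Label each position W (a win for the player to move) or L (a loss). A position with no legal move is L; any other position is W exactly when some move reaches an L, and L when every move reaches a W.
n=0: no move → L
n=1: →0(L), so W
n=2: →1(W) only, which is W, so L
n=3: →2(L), so W
n=4: →2(L), so W
n=5: →4(W) only, which is W, so L
n=6: →2(L), so W
n=7: →6(W) only, which is W, so L
n=8: →7(L), so W
n=9: →3(W), 6(W), 8(W) — all W, so L
n=10: →5(L), so W
n=11: →10(W) only, which is W, so L
n=12: →9(L), so W
n=13: →12(W) only, which is W, so L
n=14: →7(L), so W
n=15: →5(L), so W

15: W, 5: L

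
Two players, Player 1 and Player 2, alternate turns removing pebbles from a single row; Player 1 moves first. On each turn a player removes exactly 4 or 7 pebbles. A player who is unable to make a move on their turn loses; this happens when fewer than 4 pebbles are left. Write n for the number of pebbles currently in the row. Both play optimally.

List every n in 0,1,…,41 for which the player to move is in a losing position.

0, 1, 2, 3, 11, 12, 13, 14, 22, 23, 24, 25, 33, 34, 35, 36

Compute win/loss labels from the base case upward. A position with no move is L. Any other position is W if it can reach an L in one move, else L.
n=0: no move → L
n=1: no move → L
n=2: no move → L
n=3: no move → L
n=4: reaches L-position 0 → W
n=5: reaches L-position 1 → W
n=6: reaches L-position 2 → W
n=7: reaches L-position 3 → W
n=8: reaches L-position 1 → W
n=9: reaches L-position 2 → W
n=10: reaches L-position 3 → W
n=11: only reaches 7(W), 4(W), all W → L
n=12: only reaches 8(W), 5(W), all W → L
n=13: only reaches 9(W), 6(W), all W → L
n=14: only reaches 10(W), 7(W), all W → L
n=15: reaches L-position 11 → W
n=16: reaches L-position 12 → W
n=17: reaches L-position 13 → W
n=18: reaches L-position 14 → W
n=19: reaches L-position 12 → W
n=20: reaches L-position 13 → W
n=21: reaches L-position 14 → W
n=22: only reaches 18(W), 15(W), all W → L
n=23: only reaches 19(W), 16(W), all W → L
n=24: only reaches 20(W), 17(W), all W → L
n=25: only reaches 21(W), 18(W), all W → L
n=26: reaches L-position 22 → W
n=27: reaches L-position 23 → W
n=28: reaches L-position 24 → W
n=29: reaches L-position 25 → W
n=30: reaches L-position 23 → W
n=31: reaches L-position 24 → W
n=32: reaches L-position 25 → W
n=33: only reaches 29(W), 26(W), all W → L
n=34: only reaches 30(W), 27(W), all W → L
n=35: only reaches 31(W), 28(W), all W → L
n=36: only reaches 32(W), 29(W), all W → L
n=37: reaches L-position 33 → W
n=38: reaches L-position 34 → W
n=39: reaches L-position 35 → W
n=40: reaches L-position 36 → W
n=41: reaches L-position 34 → W
The losing starting values of n are exactly the entries labelled L in this table (16 of them).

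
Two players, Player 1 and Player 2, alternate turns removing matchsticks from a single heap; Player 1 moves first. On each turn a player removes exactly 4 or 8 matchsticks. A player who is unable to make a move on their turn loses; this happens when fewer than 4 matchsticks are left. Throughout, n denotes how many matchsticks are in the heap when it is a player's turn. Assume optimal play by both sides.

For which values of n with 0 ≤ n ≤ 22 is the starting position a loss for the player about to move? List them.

0, 1, 2, 3, 12, 13, 14, 15

Label each position W (a win for the player to move) or L (a loss). A position with no legal move is L; any other position is W exactly when some move reaches an L, and L when every move reaches a W.
n=0: no move → L
n=1: no move → L
n=2: no move → L
n=3: no move → L
n=4: can move to 0, which is L ⇒ W
n=5: can move to 1, which is L ⇒ W
n=6: can move to 2, which is L ⇒ W
n=7: can move to 3, which is L ⇒ W
n=8: can move to 0, which is L ⇒ W
n=9: can move to 1, which is L ⇒ W
n=10: can move to 2, which is L ⇒ W
n=11: can move to 3, which is L ⇒ W
n=12: moves to 8(W), 4(W); every one is W ⇒ L
n=13: moves to 9(W), 5(W); every one is W ⇒ L
n=14: moves to 10(W), 6(W); every one is W ⇒ L
n=15: moves to 11(W), 7(W); every one is W ⇒ L
n=16: can move to 12, which is L ⇒ W
n=17: can move to 13, which is L ⇒ W
n=18: can move to 14, which is L ⇒ W
n=19: can move to 15, which is L ⇒ W
n=20: can move to 12, which is L ⇒ W
n=21: can move to 13, which is L ⇒ W
n=22: can move to 14, which is L ⇒ W
The losing starting values of n are exactly the entries labelled L in this table (8 of them).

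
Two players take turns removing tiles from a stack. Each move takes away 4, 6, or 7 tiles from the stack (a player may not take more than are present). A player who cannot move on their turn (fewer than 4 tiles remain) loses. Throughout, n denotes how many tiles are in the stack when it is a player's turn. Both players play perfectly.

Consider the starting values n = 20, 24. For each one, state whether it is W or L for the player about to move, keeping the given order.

20: W, 24: L

Label each position W (a win for the player to move) or L (a loss). A position with no legal move is L; any other position is W exactly when some move reaches an L, and L when every move reaches a W.
n=0: no move → L
n=1: no move → L
n=2: no move → L
n=3: no move → L
n=4: W (go to 0, an L position)
n=5: W (go to 1, an L position)
n=6: W (go to 2, an L position)
n=7: W (go to 3, an L position)
n=8: W (go to 2, an L position)
n=9: W (go to 3, an L position)
n=10: W (go to 3, an L position)
n=11: L (options 7(W), 5(W), 4(W) are all W)
n=12: L (options 8(W), 6(W), 5(W) are all W)
n=13: L (options 9(W), 7(W), 6(W) are all W)
n=14: L (options 10(W), 8(W), 7(W) are all W)
n=15: W (go to 11, an L position)
n=16: W (go to 12, an L position)
n=17: W (go to 13, an L position)
n=18: W (go to 14, an L position)
n=19: W (go to 13, an L position)
n=20: W (go to 14, an L position)
n=21: W (go to 14, an L position)
n=22: L (options 18(W), 16(W), 15(W) are all W)
n=23: L (options 19(W), 17(W), 16(W) are all W)
n=24: L (options 20(W), 18(W), 17(W) are all W)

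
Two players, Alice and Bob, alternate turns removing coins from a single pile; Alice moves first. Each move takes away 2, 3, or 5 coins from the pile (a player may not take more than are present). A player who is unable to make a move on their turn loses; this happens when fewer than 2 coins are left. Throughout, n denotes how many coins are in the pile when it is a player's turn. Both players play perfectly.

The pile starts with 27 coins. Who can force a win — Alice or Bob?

Alice wins.

Work bottom-up. With no move the player to move loses. Otherwise the position is W if at least one move leads to an L position for the opponent, and L if every move leads to a W.
n=0: no move → L
n=1: no move → L
n=2: can move to 0, which is L ⇒ W
n=3: can move to 1, which is L ⇒ W
n=4: can move to 1, which is L ⇒ W
n=5: can move to 0, which is L ⇒ W
n=6: can move to 1, which is L ⇒ W
n=7: moves to 5(W), 4(W), 2(W); every one is W ⇒ L
n=8: moves to 6(W), 5(W), 3(W); every one is W ⇒ L
n=9: can move to 7, which is L ⇒ W
n=10: can move to 8, which is L ⇒ W
n=11: can move to 8, which is L ⇒ W
n=12: can move to 7, which is L ⇒ W
n=13: can move to 8, which is L ⇒ W
n=14: moves to 12(W), 11(W), 9(W); every one is W ⇒ L
n=15: moves to 13(W), 12(W), 10(W); every one is W ⇒ L
n=16: can move to 14, which is L ⇒ W
n=17: can move to 15, which is L ⇒ W
n=18: can move to 15, which is L ⇒ W
n=19: can move to 14, which is L ⇒ W
n=20: can move to 15, which is L ⇒ W
n=21: moves to 19(W), 18(W), 16(W); every one is W ⇒ L
n=22: moves to 20(W), 19(W), 17(W); every one is W ⇒ L
n=23: can move to 21, which is L ⇒ W
n=24: can move to 22, which is L ⇒ W
n=25: can move to 22, which is L ⇒ W
n=26: can move to 21, which is L ⇒ W
n=27: can move to 22, which is L ⇒ W
The starting position 27 is W: Alice should remove 5, leaving 22, handing over an L position.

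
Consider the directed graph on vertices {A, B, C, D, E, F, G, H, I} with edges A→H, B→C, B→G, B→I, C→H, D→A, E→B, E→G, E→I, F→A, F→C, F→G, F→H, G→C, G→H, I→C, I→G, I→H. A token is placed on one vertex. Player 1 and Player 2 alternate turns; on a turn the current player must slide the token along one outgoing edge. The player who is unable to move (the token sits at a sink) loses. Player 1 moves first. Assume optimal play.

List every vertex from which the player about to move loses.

Positions with no move are L. A position that does have a move is losing for the player to move precisely when every available move leads to a winning position for the opponent. Fill in the labels:
Every edge goes from a vertex to one that appears earlier in the order H, C, G, I, B, A, F, E, D, so processing vertices in that order labels each vertex after all of its successors.
H: no outgoing edge → L
C: →H(L), so W
G: →H(L), so W
I: →H(L), so W
B: →I(W), G(W), C(W) — all W, so L
A: →H(L), so W
F: →H(L), so W
E: →B(L), so W
D: →A(W) only, which is W, so L
The losing starting vertices are exactly the entries labelled L in this table (3 of them).

B, D, H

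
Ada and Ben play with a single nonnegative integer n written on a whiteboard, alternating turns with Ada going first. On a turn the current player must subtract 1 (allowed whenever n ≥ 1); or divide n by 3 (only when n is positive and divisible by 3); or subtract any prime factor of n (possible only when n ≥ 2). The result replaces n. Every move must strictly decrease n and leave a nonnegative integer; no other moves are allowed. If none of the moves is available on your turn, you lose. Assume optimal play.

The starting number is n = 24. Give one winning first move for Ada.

Classify positions by backward induction: terminal positions (no move available) are L. From any other position, the mover wins iff some move reaches an L.
n=0: no move → L
n=1: →0(L), so W
n=2: →0(L), so W
n=3: →0(L), so W
n=4: →2(W), 3(W) — all W, so L
n=5: →0(L), so W
n=6: →4(L), so W
n=7: →0(L), so W
n=8: →6(W), 7(W) — all W, so L
n=9: →8(L), so W
n=10: →8(L), so W
n=11: →0(L), so W
n=12: →4(L), so W
n=13: →0(L), so W
n=14: →7(W), 12(W), 13(W) — all W, so L
n=15: →14(L), so W
n=16: →14(L), so W
n=17: →0(L), so W
n=18: →6(W), 15(W), 16(W), 17(W) — all W, so L
n=19: →0(L), so W
n=20: →18(L), so W
n=21: →14(L), so W
n=22: →11(W), 20(W), 21(W) — all W, so L
n=23: →0(L), so W
n=24: →8(L), so W
From 24, the L positions reachable in one move are: 8, 22. Any move reaching one of these is winning.

Move to 8.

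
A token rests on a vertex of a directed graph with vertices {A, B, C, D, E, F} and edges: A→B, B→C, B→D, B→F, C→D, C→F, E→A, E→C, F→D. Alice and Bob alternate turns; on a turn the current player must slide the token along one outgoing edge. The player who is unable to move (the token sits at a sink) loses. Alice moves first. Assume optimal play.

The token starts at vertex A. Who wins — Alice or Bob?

Use the standard recursion: the mover loses at a terminal position; elsewhere, the mover wins exactly when some move hands the opponent an L position.
Every edge goes from a vertex to one that appears earlier in the order D, F, C, B, A, E, so processing vertices in that order labels each vertex after all of its successors.
D: no outgoing edge → L
F: →D(L), so W
C: →D(L), so W
B: →D(L), so W
A: →B(W) only, which is W, so L
E: →A(L), so W
Every move from A reaches a W position, so the mover loses.

Bob wins.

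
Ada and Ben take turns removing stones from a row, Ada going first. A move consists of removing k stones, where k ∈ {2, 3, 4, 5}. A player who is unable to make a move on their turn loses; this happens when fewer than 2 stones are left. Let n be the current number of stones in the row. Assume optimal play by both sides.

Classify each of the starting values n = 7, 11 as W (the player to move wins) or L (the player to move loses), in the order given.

7: L, 11: W

Work bottom-up. With no move the player to move loses. Otherwise the position is W if at least one move leads to an L position for the opponent, and L if every move leads to a W.
n=0: no move → L
n=1: no move → L
n=2: W (go to 0, an L position)
n=3: W (go to 1, an L position)
n=4: W (go to 1, an L position)
n=5: W (go to 1, an L position)
n=6: W (go to 1, an L position)
n=7: L (options 5(W), 4(W), 3(W), 2(W) are all W)
n=8: L (options 6(W), 5(W), 4(W), 3(W) are all W)
n=9: W (go to 7, an L position)
n=10: W (go to 8, an L position)
n=11: W (go to 8, an L position)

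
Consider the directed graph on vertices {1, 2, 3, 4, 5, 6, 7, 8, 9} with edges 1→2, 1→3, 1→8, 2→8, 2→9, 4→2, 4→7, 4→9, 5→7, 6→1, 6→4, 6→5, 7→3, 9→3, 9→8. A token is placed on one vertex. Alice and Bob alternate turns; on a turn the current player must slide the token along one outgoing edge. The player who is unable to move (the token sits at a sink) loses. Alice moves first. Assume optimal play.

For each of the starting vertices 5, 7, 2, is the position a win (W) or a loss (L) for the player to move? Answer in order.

5: L, 7: W, 2: W

Compute win/loss labels from the base case upward. A position with no move is L. Any other position is W if it can reach an L in one move, else L.
Every edge goes from a vertex to one that appears earlier in the order 3, 8, 9, 2, 7, 4, 5, 1, 6, so processing vertices in that order labels each vertex after all of its successors.
3: no outgoing edge → L
8: no outgoing edge → L
9: can move to 8, which is L ⇒ W
2: can move to 8, which is L ⇒ W
7: can move to 3, which is L ⇒ W
4: moves to 7(W), 2(W), 9(W); every one is W ⇒ L
5: the only move is to 7(W), a W ⇒ L
1: can move to 8, which is L ⇒ W
6: can move to 5, which is L ⇒ W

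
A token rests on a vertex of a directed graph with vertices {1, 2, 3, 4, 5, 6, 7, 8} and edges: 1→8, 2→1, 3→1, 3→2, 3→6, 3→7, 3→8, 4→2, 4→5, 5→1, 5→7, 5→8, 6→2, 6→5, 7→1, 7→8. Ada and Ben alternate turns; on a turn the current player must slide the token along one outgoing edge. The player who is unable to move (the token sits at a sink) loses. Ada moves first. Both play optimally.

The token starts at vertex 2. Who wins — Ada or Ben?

Ben wins.

Compute win/loss labels from the base case upward. A position with no move is L. Any other position is W if it can reach an L in one move, else L.
Every edge goes from a vertex to one that appears earlier in the order 8, 1, 2, 7, 5, 6, 3, 4, so processing vertices in that order labels each vertex after all of its successors.
8: no outgoing edge → L
1: can move to 8, which is L ⇒ W
2: the only move is to 1(W), a W ⇒ L
7: can move to 8, which is L ⇒ W
5: can move to 8, which is L ⇒ W
6: can move to 2, which is L ⇒ W
3: can move to 2, which is L ⇒ W
4: can move to 2, which is L ⇒ W
The starting position 2 is L: whatever Ada does, the opponent receives a W position.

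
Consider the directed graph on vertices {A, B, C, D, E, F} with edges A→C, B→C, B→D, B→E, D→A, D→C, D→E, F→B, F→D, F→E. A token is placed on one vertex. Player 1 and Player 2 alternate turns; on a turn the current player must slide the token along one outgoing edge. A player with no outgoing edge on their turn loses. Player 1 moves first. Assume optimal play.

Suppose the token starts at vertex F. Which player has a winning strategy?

Use the standard recursion: the mover loses at a terminal position; elsewhere, the mover wins exactly when some move hands the opponent an L position.
Every edge goes from a vertex to one that appears earlier in the order E, C, A, D, B, F, so processing vertices in that order labels each vertex after all of its successors.
E: no outgoing edge → L
C: no outgoing edge → L
A: W (go to C, an L position)
D: W (go to C, an L position)
B: W (go to C, an L position)
F: W (go to E, an L position)
The starting position F is W: Player 1 should move to E, handing over an L position.

Player 1 wins.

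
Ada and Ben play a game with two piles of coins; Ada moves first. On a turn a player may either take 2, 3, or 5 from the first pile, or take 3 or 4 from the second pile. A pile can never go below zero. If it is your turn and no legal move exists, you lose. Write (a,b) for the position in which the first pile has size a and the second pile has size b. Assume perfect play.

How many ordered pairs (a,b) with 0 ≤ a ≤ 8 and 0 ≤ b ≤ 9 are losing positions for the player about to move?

Classify positions by backward induction: terminal positions (no move available) are L. From any other position, the mover wins iff some move reaches an L.
Every move lowers a or b (never raises either), so fill the grid row by row in increasing a, and left to right within a row: each cell's successors are then already labelled.
      b=0  b=1  b=2  b=3  b=4  b=5  b=6  b=7  b=8  b=9
a=0:    L    L    L    W    W    W    W    L    L    L
a=1:    L    L    L    W    W    W    W    L    L    L
a=2:    W    W    W    L    L    L    W    W    W    W
a=3:    W    W    W    L    L    L    W    W    W    W
a=4:    W    W    W    W    W    W    L    W    W    W
a=5:    W    W    W    W    W    W    L    W    W    W
a=6:    W    W    W    W    W    W    W    W    W    W
a=7:    L    L    L    W    W    W    W    L    L    L
a=8:    L    L    L    W    W    W    W    L    L    L
Cells with no legal move (terminal, hence L): (0,0), (0,1), (0,2), (1,0), (1,1), (1,2).
The remaining L cells, each justified by listing all of its moves:
(0,7): L (options (0,4)(W), (0,3)(W) are all W)
(0,8): L (options (0,5)(W), (0,4)(W) are all W)
(0,9): L (options (0,6)(W), (0,5)(W) are all W)
(1,7): L (options (1,4)(W), (1,3)(W) are all W)
(1,8): L (options (1,5)(W), (1,4)(W) are all W)
(1,9): L (options (1,6)(W), (1,5)(W) are all W)
(2,3): L (options (0,3)(W), (2,0)(W) are all W)
(2,4): L (options (0,4)(W), (2,1)(W), (2,0)(W) are all W)
(2,5): L (options (0,5)(W), (2,2)(W), (2,1)(W) are all W)
(3,3): L (options (1,3)(W), (0,3)(W), (3,0)(W) are all W)
(3,4): L (options (1,4)(W), (0,4)(W), (3,1)(W), (3,0)(W) are all W)
(3,5): L (options (1,5)(W), (0,5)(W), (3,2)(W), (3,1)(W) are all W)
(4,6): L (options (2,6)(W), (1,6)(W), (4,3)(W), (4,2)(W) are all W)
(5,6): L (options (3,6)(W), (2,6)(W), (0,6)(W), (5,3)(W), (5,2)(W) are all W)
(7,0): L (options (5,0)(W), (4,0)(W), (2,0)(W) are all W)
(7,1): L (options (5,1)(W), (4,1)(W), (2,1)(W) are all W)
(7,2): L (options (5,2)(W), (4,2)(W), (2,2)(W) are all W)
(7,7): L (options (5,7)(W), (4,7)(W), (2,7)(W), (7,4)(W), (7,3)(W) are all W)
(7,8): L (options (5,8)(W), (4,8)(W), (2,8)(W), (7,5)(W), (7,4)(W) are all W)
(7,9): L (options (5,9)(W), (4,9)(W), (2,9)(W), (7,6)(W), (7,5)(W) are all W)
(8,0): L (options (6,0)(W), (5,0)(W), (3,0)(W) are all W)
(8,1): L (options (6,1)(W), (5,1)(W), (3,1)(W) are all W)
(8,2): L (options (6,2)(W), (5,2)(W), (3,2)(W) are all W)
(8,7): L (options (6,7)(W), (5,7)(W), (3,7)(W), (8,4)(W), (8,3)(W) are all W)
(8,8): L (options (6,8)(W), (5,8)(W), (3,8)(W), (8,5)(W), (8,4)(W) are all W)
(8,9): L (options (6,9)(W), (5,9)(W), (3,9)(W), (8,6)(W), (8,5)(W) are all W)
Every other cell has at least one move into one of the L cells above, so it is W.
L cells per row: a=0: 6, a=1: 6, a=2: 3, a=3: 3, a=4: 1, a=5: 1, a=6: 0, a=7: 6, a=8: 6; total 32.

32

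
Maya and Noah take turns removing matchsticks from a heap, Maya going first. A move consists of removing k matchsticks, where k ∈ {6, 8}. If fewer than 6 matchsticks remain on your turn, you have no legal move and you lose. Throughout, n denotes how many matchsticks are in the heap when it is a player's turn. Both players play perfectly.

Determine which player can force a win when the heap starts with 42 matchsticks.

Noah wins.

Compute win/loss labels from the base case upward. A position with no move is L. Any other position is W if it can reach an L in one move, else L.
n=0: no move → L
n=1: no move → L
n=2: no move → L
n=3: no move → L
n=4: no move → L
n=5: no move → L
n=6: W (go to 0, an L position)
n=7: W (go to 1, an L position)
n=8: W (go to 2, an L position)
n=9: W (go to 3, an L position)
n=10: W (go to 4, an L position)
n=11: W (go to 5, an L position)
n=12: W (go to 4, an L position)
n=13: W (go to 5, an L position)
n=14: L (options 8(W), 6(W) are all W)
n=15: L (options 9(W), 7(W) are all W)
n=16: L (options 10(W), 8(W) are all W)
n=17: L (options 11(W), 9(W) are all W)
n=18: L (options 12(W), 10(W) are all W)
n=19: L (options 13(W), 11(W) are all W)
n=20: W (go to 14, an L position)
n=21: W (go to 15, an L position)
n=22: W (go to 16, an L position)
n=23: W (go to 17, an L position)
n=24: W (go to 18, an L position)
n=25: W (go to 19, an L position)
n=26: W (go to 18, an L position)
n=27: W (go to 19, an L position)
n=28: L (options 22(W), 20(W) are all W)
n=29: L (options 23(W), 21(W) are all W)
n=30: L (options 24(W), 22(W) are all W)
n=31: L (options 25(W), 23(W) are all W)
n=32: L (options 26(W), 24(W) are all W)
n=33: L (options 27(W), 25(W) are all W)
n=34: W (go to 28, an L position)
n=35: W (go to 29, an L position)
n=36: W (go to 30, an L position)
n=37: W (go to 31, an L position)
n=38: W (go to 32, an L position)
n=39: W (go to 33, an L position)
n=40: W (go to 32, an L position)
n=41: W (go to 33, an L position)
n=42: L (options 36(W), 34(W) are all W)
The starting position 42 is L: whatever Maya does, the opponent receives a W position.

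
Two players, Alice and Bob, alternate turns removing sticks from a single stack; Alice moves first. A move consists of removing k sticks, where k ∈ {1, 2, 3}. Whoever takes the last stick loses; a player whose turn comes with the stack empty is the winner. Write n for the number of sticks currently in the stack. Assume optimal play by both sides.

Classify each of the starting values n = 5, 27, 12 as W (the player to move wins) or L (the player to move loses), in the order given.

Work bottom-up. With no move the player to move wins. Otherwise the position is W if at least one move leads to an L position for the opponent, and L if every move leads to a W.
n=0: no move; the opponent has just taken the last stick and therefore loses → W
n=1: only reaches 0(W), which is W → L
n=2: reaches L-position 1 → W
n=3: reaches L-position 1 → W
n=4: reaches L-position 1 → W
n=5: only reaches 4(W), 3(W), 2(W), all W → L
n=6: reaches L-position 5 → W
n=7: reaches L-position 5 → W
n=8: reaches L-position 5 → W
n=9: only reaches 8(W), 7(W), 6(W), all W → L
n=10: reaches L-position 9 → W
n=11: reaches L-position 9 → W
n=12: reaches L-position 9 → W
n=13: only reaches 12(W), 11(W), 10(W), all W → L
n=14: reaches L-position 13 → W
n=15: reaches L-position 13 → W
n=16: reaches L-position 13 → W
n=17: only reaches 16(W), 15(W), 14(W), all W → L
n=18: reaches L-position 17 → W
n=19: reaches L-position 17 → W
n=20: reaches L-position 17 → W
n=21: only reaches 20(W), 19(W), 18(W), all W → L
n=22: reaches L-position 21 → W
n=23: reaches L-position 21 → W
n=24: reaches L-position 21 → W
n=25: only reaches 24(W), 23(W), 22(W), all W → L
n=26: reaches L-position 25 → W
n=27: reaches L-position 25 → W

5: L, 27: W, 12: W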